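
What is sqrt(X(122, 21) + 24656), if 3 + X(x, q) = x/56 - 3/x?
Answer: sqrt(17981398281)/854 ≈ 157.02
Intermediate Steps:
X(x, q) = -3 - 3/x + x/56 (X(x, q) = -3 + (x/56 - 3/x) = -3 + (-3/x + x/56) = -3 - 3/x + x/56)
sqrt(X(122, 21) + 24656) = sqrt((-3 - 3/122 + (1/56)*122) + 24656) = sqrt((-3 - 3*1/122 + 61/28) + 24656) = sqrt((-3 - 3/122 + 61/28) + 24656) = sqrt(-1445/1708 + 24656) = sqrt(42111003/1708) = sqrt(17981398281)/854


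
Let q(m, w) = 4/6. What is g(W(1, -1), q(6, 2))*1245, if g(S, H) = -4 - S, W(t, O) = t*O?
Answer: -3735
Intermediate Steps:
W(t, O) = O*t
q(m, w) = 2/3 (q(m, w) = 4*(1/6) = 2/3)
g(W(1, -1), q(6, 2))*1245 = (-4 - (-1))*1245 = (-4 - 1*(-1))*1245 = (-4 + 1)*1245 = -3*1245 = -3735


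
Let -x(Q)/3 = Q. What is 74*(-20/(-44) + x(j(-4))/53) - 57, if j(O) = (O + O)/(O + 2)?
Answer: -23389/583 ≈ -40.118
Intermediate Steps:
j(O) = 2*O/(2 + O) (j(O) = (2*O)/(2 + O) = 2*O/(2 + O))
x(Q) = -3*Q
74*(-20/(-44) + x(j(-4))/53) - 57 = 74*(-20/(-44) - 6*(-4)/(2 - 4)/53) - 57 = 74*(-20*(-1/44) - 6*(-4)/(-2)*(1/53)) - 57 = 74*(5/11 - 6*(-4)*(-1)/2*(1/53)) - 57 = 74*(5/11 - 3*4*(1/53)) - 57 = 74*(5/11 - 12*1/53) - 57 = 74*(5/11 - 12/53) - 57 = 74*(133/583) - 57 = 9842/583 - 57 = -23389/583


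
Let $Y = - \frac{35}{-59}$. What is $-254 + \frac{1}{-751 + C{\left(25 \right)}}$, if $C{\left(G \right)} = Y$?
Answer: $- \frac{11245655}{44274} \approx -254.0$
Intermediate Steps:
$Y = \frac{35}{59}$ ($Y = \left(-35\right) \left(- \frac{1}{59}\right) = \frac{35}{59} \approx 0.59322$)
$C{\left(G \right)} = \frac{35}{59}$
$-254 + \frac{1}{-751 + C{\left(25 \right)}} = -254 + \frac{1}{-751 + \frac{35}{59}} = -254 + \frac{1}{- \frac{44274}{59}} = -254 - \frac{59}{44274} = - \frac{11245655}{44274}$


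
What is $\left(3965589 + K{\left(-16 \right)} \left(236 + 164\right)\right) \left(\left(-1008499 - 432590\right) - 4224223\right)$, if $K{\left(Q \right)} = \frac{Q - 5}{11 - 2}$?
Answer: $- \frac{67383033972704}{3} \approx -2.2461 \cdot 10^{13}$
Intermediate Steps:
$K{\left(Q \right)} = - \frac{5}{9} + \frac{Q}{9}$ ($K{\left(Q \right)} = \frac{-5 + Q}{9} = \left(-5 + Q\right) \frac{1}{9} = - \frac{5}{9} + \frac{Q}{9}$)
$\left(3965589 + K{\left(-16 \right)} \left(236 + 164\right)\right) \left(\left(-1008499 - 432590\right) - 4224223\right) = \left(3965589 + \left(- \frac{5}{9} + \frac{1}{9} \left(-16\right)\right) \left(236 + 164\right)\right) \left(\left(-1008499 - 432590\right) - 4224223\right) = \left(3965589 + \left(- \frac{5}{9} - \frac{16}{9}\right) 400\right) \left(\left(-1008499 - 432590\right) - 4224223\right) = \left(3965589 - \frac{2800}{3}\right) \left(-1441089 - 4224223\right) = \left(3965589 - \frac{2800}{3}\right) \left(-5665312\right) = \frac{11893967}{3} \left(-5665312\right) = - \frac{67383033972704}{3}$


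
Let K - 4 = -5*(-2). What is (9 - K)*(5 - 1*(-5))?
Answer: -50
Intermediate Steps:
K = 14 (K = 4 - 5*(-2) = 4 + 10 = 14)
(9 - K)*(5 - 1*(-5)) = (9 - 1*14)*(5 - 1*(-5)) = (9 - 14)*(5 + 5) = -5*10 = -50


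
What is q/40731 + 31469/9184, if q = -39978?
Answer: 304868629/124691168 ≈ 2.4450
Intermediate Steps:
q/40731 + 31469/9184 = -39978/40731 + 31469/9184 = -39978*1/40731 + 31469*(1/9184) = -13326/13577 + 31469/9184 = 304868629/124691168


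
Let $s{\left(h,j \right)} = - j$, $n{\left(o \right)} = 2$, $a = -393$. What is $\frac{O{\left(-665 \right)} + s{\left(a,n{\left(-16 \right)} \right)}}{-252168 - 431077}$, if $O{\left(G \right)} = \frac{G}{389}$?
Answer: $\frac{1443}{265782305} \approx 5.4293 \cdot 10^{-6}$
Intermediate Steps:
$O{\left(G \right)} = \frac{G}{389}$ ($O{\left(G \right)} = G \frac{1}{389} = \frac{G}{389}$)
$\frac{O{\left(-665 \right)} + s{\left(a,n{\left(-16 \right)} \right)}}{-252168 - 431077} = \frac{\frac{1}{389} \left(-665\right) - 2}{-252168 - 431077} = \frac{- \frac{665}{389} - 2}{-683245} = \left(- \frac{1443}{389}\right) \left(- \frac{1}{683245}\right) = \frac{1443}{265782305}$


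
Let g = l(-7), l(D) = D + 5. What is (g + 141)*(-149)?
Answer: -20711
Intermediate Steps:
l(D) = 5 + D
g = -2 (g = 5 - 7 = -2)
(g + 141)*(-149) = (-2 + 141)*(-149) = 139*(-149) = -20711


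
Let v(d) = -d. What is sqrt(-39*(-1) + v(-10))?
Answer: 7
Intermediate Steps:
sqrt(-39*(-1) + v(-10)) = sqrt(-39*(-1) - 1*(-10)) = sqrt(39 + 10) = sqrt(49) = 7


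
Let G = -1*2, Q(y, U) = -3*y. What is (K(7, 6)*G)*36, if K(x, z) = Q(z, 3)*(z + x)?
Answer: 16848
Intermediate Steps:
K(x, z) = -3*z*(x + z) (K(x, z) = (-3*z)*(z + x) = (-3*z)*(x + z) = -3*z*(x + z))
G = -2
(K(7, 6)*G)*36 = (-3*6*(7 + 6)*(-2))*36 = (-3*6*13*(-2))*36 = -234*(-2)*36 = 468*36 = 16848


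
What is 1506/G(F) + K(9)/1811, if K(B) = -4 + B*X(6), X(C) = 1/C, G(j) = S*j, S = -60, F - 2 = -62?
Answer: 453061/1086600 ≈ 0.41695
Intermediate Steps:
F = -60 (F = 2 - 62 = -60)
G(j) = -60*j
X(C) = 1/C
K(B) = -4 + B/6
1506/G(F) + K(9)/1811 = 1506/((-60*(-60))) + (-4 + (⅙)*9)/1811 = 1506/3600 + (-4 + 3/2)*(1/1811) = 1506*(1/3600) - 5/2*1/1811 = 251/600 - 5/3622 = 453061/1086600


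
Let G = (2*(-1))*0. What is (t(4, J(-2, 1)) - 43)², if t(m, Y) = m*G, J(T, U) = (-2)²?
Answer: 1849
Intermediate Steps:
G = 0 (G = -2*0 = 0)
J(T, U) = 4
t(m, Y) = 0 (t(m, Y) = m*0 = 0)
(t(4, J(-2, 1)) - 43)² = (0 - 43)² = (-43)² = 1849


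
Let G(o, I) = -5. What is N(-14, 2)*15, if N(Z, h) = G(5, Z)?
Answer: -75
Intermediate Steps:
N(Z, h) = -5
N(-14, 2)*15 = -5*15 = -75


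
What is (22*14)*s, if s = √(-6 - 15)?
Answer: 308*I*√21 ≈ 1411.4*I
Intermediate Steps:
s = I*√21 (s = √(-21) = I*√21 ≈ 4.5826*I)
(22*14)*s = (22*14)*(I*√21) = 308*(I*√21) = 308*I*√21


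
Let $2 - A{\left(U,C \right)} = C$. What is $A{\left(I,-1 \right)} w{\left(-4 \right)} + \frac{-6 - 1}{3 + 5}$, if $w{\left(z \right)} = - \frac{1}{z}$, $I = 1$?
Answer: $- \frac{1}{8} \approx -0.125$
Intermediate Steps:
$A{\left(U,C \right)} = 2 - C$
$A{\left(I,-1 \right)} w{\left(-4 \right)} + \frac{-6 - 1}{3 + 5} = \left(2 - -1\right) \left(- \frac{1}{-4}\right) + \frac{-6 - 1}{3 + 5} = \left(2 + 1\right) \left(\left(-1\right) \left(- \frac{1}{4}\right)\right) - \frac{7}{8} = 3 \cdot \frac{1}{4} - \frac{7}{8} = \frac{3}{4} - \frac{7}{8} = - \frac{1}{8}$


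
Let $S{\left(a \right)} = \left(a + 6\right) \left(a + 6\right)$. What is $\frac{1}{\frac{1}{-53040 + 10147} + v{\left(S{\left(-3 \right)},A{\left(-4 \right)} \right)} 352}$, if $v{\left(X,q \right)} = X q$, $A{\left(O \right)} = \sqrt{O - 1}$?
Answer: $- \frac{42893}{92323698737402881} - \frac{5828516334432 i \sqrt{5}}{92323698737402881} \approx -4.6459 \cdot 10^{-13} - 0.00014117 i$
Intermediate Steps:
$A{\left(O \right)} = \sqrt{-1 + O}$
$S{\left(a \right)} = \left(6 + a\right)^{2}$ ($S{\left(a \right)} = \left(6 + a\right) \left(6 + a\right) = \left(6 + a\right)^{2}$)
$\frac{1}{\frac{1}{-53040 + 10147} + v{\left(S{\left(-3 \right)},A{\left(-4 \right)} \right)} 352} = \frac{1}{\frac{1}{-53040 + 10147} + \left(6 - 3\right)^{2} \sqrt{-1 - 4} \cdot 352} = \frac{1}{\frac{1}{-42893} + 3^{2} \sqrt{-5} \cdot 352} = \frac{1}{- \frac{1}{42893} + 9 i \sqrt{5} \cdot 352} = \frac{1}{- \frac{1}{42893} + 3168 i \sqrt{5}}$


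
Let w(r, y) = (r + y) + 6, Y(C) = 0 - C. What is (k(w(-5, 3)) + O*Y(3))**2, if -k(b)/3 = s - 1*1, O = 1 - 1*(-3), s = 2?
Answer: 225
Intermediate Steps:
O = 4 (O = 1 + 3 = 4)
Y(C) = -C
w(r, y) = 6 + r + y
k(b) = -3 (k(b) = -3*(2 - 1*1) = -3*(2 - 1) = -3*1 = -3)
(k(w(-5, 3)) + O*Y(3))**2 = (-3 + 4*(-1*3))**2 = (-3 + 4*(-3))**2 = (-3 - 12)**2 = (-15)**2 = 225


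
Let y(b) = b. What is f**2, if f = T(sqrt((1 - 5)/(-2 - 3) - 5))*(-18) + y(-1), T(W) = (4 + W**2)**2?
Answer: 1849/625 ≈ 2.9584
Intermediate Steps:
f = -43/25 (f = (4 + (sqrt((1 - 5)/(-2 - 3) - 5))**2)**2*(-18) - 1 = (4 + (sqrt(-4/(-5) - 5))**2)**2*(-18) - 1 = (4 + (sqrt(-4*(-1/5) - 5))**2)**2*(-18) - 1 = (4 + (sqrt(4/5 - 5))**2)**2*(-18) - 1 = (4 + (sqrt(-21/5))**2)**2*(-18) - 1 = (4 + (I*sqrt(105)/5)**2)**2*(-18) - 1 = (4 - 21/5)**2*(-18) - 1 = (-1/5)**2*(-18) - 1 = (1/25)*(-18) - 1 = -18/25 - 1 = -43/25 ≈ -1.7200)
f**2 = (-43/25)**2 = 1849/625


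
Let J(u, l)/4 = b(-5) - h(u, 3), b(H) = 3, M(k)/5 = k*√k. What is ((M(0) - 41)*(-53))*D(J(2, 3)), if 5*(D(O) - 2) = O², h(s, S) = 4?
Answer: 56498/5 ≈ 11300.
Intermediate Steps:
M(k) = 5*k^(3/2) (M(k) = 5*(k*√k) = 5*k^(3/2))
J(u, l) = -4 (J(u, l) = 4*(3 - 1*4) = 4*(3 - 4) = 4*(-1) = -4)
D(O) = 2 + O²/5
((M(0) - 41)*(-53))*D(J(2, 3)) = ((5*0^(3/2) - 41)*(-53))*(2 + (⅕)*(-4)²) = ((5*0 - 41)*(-53))*(2 + (⅕)*16) = ((0 - 41)*(-53))*(2 + 16/5) = -41*(-53)*(26/5) = 2173*(26/5) = 56498/5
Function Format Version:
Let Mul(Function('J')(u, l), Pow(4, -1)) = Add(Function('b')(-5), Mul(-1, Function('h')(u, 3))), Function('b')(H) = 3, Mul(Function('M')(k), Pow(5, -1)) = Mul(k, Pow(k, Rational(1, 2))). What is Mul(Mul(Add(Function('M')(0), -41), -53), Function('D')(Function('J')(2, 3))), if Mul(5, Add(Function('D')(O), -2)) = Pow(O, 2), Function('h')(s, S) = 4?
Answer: Rational(56498, 5) ≈ 11300.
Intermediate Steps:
Function('M')(k) = Mul(5, Pow(k, Rational(3, 2))) (Function('M')(k) = Mul(5, Mul(k, Pow(k, Rational(1, 2)))) = Mul(5, Pow(k, Rational(3, 2))))
Function('J')(u, l) = -4 (Function('J')(u, l) = Mul(4, Add(3, Mul(-1, 4))) = Mul(4, Add(3, -4)) = Mul(4, -1) = -4)
Function('D')(O) = Add(2, Mul(Rational(1, 5), Pow(O, 2)))
Mul(Mul(Add(Function('M')(0), -41), -53), Function('D')(Function('J')(2, 3))) = Mul(Mul(Add(Mul(5, Pow(0, Rational(3, 2))), -41), -53), Add(2, Mul(Rational(1, 5), Pow(-4, 2)))) = Mul(Mul(Add(Mul(5, 0), -41), -53), Add(2, Mul(Rational(1, 5), 16))) = Mul(Mul(Add(0, -41), -53), Add(2, Rational(16, 5))) = Mul(Mul(-41, -53), Rational(26, 5)) = Mul(2173, Rational(26, 5)) = Rational(56498, 5)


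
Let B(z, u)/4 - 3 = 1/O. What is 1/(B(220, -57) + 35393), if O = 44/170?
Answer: 11/389625 ≈ 2.8232e-5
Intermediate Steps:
O = 22/85 (O = 44*(1/170) = 22/85 ≈ 0.25882)
B(z, u) = 302/11 (B(z, u) = 12 + 4/(22/85) = 12 + 4*(85/22) = 12 + 170/11 = 302/11)
1/(B(220, -57) + 35393) = 1/(302/11 + 35393) = 1/(389625/11) = 11/389625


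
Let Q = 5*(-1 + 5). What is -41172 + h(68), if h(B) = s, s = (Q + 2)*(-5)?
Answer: -41282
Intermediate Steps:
Q = 20 (Q = 5*4 = 20)
s = -110 (s = (20 + 2)*(-5) = 22*(-5) = -110)
h(B) = -110
-41172 + h(68) = -41172 - 110 = -41282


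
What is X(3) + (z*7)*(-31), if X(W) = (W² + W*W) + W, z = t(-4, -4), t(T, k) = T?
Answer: 889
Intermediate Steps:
z = -4
X(W) = W + 2*W² (X(W) = (W² + W²) + W = 2*W² + W = W + 2*W²)
X(3) + (z*7)*(-31) = 3*(1 + 2*3) - 4*7*(-31) = 3*(1 + 6) - 28*(-31) = 3*7 + 868 = 21 + 868 = 889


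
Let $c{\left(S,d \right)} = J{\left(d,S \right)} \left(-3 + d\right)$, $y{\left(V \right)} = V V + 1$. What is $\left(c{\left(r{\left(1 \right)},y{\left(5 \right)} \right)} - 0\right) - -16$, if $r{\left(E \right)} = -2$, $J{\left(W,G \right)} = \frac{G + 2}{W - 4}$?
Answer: $16$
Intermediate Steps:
$y{\left(V \right)} = 1 + V^{2}$ ($y{\left(V \right)} = V^{2} + 1 = 1 + V^{2}$)
$J{\left(W,G \right)} = \frac{2 + G}{-4 + W}$
$c{\left(S,d \right)} = \frac{\left(-3 + d\right) \left(2 + S\right)}{-4 + d}$ ($c{\left(S,d \right)} = \frac{2 + S}{-4 + d} \left(-3 + d\right) = \frac{\left(-3 + d\right) \left(2 + S\right)}{-4 + d}$)
$\left(c{\left(r{\left(1 \right)},y{\left(5 \right)} \right)} - 0\right) - -16 = \left(\frac{\left(-3 + \left(1 + 5^{2}\right)\right) \left(2 - 2\right)}{-4 + \left(1 + 5^{2}\right)} - 0\right) - -16 = \left(\frac{1}{-4 + \left(1 + 25\right)} \left(-3 + \left(1 + 25\right)\right) 0 + 0\right) + 16 = \left(\frac{1}{-4 + 26} \left(-3 + 26\right) 0 + 0\right) + 16 = \left(\frac{1}{22} \cdot 23 \cdot 0 + 0\right) + 16 = \left(0 + 0\right) + 16 = 0 + 16 = 16$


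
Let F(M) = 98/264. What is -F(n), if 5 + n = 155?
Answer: -49/132 ≈ -0.37121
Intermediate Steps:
n = 150 (n = -5 + 155 = 150)
F(M) = 49/132 (F(M) = 98*(1/264) = 49/132)
-F(n) = -1*49/132 = -49/132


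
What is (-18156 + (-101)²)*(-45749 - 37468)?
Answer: 661991235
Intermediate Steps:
(-18156 + (-101)²)*(-45749 - 37468) = (-18156 + 10201)*(-83217) = -7955*(-83217) = 661991235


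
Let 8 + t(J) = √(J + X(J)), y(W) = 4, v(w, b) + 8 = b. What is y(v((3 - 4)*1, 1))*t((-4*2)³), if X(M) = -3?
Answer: -32 + 4*I*√515 ≈ -32.0 + 90.774*I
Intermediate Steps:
v(w, b) = -8 + b
t(J) = -8 + √(-3 + J) (t(J) = -8 + √(J - 3) = -8 + √(-3 + J))
y(v((3 - 4)*1, 1))*t((-4*2)³) = 4*(-8 + √(-3 + (-4*2)³)) = 4*(-8 + √(-3 + (-8)³)) = 4*(-8 + √(-3 - 512)) = 4*(-8 + √(-515)) = 4*(-8 + I*√515) = -32 + 4*I*√515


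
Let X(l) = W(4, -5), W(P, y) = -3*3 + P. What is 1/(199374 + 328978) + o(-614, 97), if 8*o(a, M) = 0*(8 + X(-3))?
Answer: 1/528352 ≈ 1.8927e-6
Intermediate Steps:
W(P, y) = -9 + P
X(l) = -5 (X(l) = -9 + 4 = -5)
o(a, M) = 0 (o(a, M) = (0*(8 - 5))/8 = (0*3)/8 = (1/8)*0 = 0)
1/(199374 + 328978) + o(-614, 97) = 1/(199374 + 328978) + 0 = 1/528352 + 0 = 1/528352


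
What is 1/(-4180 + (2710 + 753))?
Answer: -1/717 ≈ -0.0013947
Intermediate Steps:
1/(-4180 + (2710 + 753)) = 1/(-4180 + 3463) = 1/(-717) = -1/717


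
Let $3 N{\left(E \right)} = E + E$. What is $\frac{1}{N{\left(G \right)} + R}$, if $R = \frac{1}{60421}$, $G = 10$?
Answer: $\frac{181263}{1208423} \approx 0.15$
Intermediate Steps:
$R = \frac{1}{60421} \approx 1.6551 \cdot 10^{-5}$
$N{\left(E \right)} = \frac{2 E}{3}$ ($N{\left(E \right)} = \frac{E + E}{3} = \frac{2 E}{3}$)
$\frac{1}{N{\left(G \right)} + R} = \frac{1}{\frac{2}{3} \cdot 10 + \frac{1}{60421}} = \frac{1}{\frac{20}{3} + \frac{1}{60421}} = \frac{1}{\frac{1208423}{181263}} = \frac{181263}{1208423}$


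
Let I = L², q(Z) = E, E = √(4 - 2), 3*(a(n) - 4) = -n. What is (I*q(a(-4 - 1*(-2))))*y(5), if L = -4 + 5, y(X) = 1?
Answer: √2 ≈ 1.4142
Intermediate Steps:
a(n) = 4 - n/3 (a(n) = 4 + (-n)/3 = 4 - n/3)
E = √2 ≈ 1.4142
L = 1
q(Z) = √2
I = 1 (I = 1² = 1)
(I*q(a(-4 - 1*(-2))))*y(5) = (1*√2)*1 = √2*1 = √2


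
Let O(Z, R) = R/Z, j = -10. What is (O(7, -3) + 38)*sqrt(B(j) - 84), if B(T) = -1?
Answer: 263*I*sqrt(85)/7 ≈ 346.39*I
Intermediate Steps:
(O(7, -3) + 38)*sqrt(B(j) - 84) = (-3/7 + 38)*sqrt(-1 - 84) = (-3*1/7 + 38)*sqrt(-85) = (-3/7 + 38)*(I*sqrt(85)) = 263*(I*sqrt(85))/7 = 263*I*sqrt(85)/7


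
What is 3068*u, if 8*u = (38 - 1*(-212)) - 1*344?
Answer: -36049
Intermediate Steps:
u = -47/4 (u = ((38 - 1*(-212)) - 1*344)/8 = ((38 + 212) - 344)/8 = (250 - 344)/8 = (⅛)*(-94) = -47/4 ≈ -11.750)
3068*u = 3068*(-47/4) = -36049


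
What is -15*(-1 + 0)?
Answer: 15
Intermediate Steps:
-15*(-1 + 0) = -15*(-1) = 15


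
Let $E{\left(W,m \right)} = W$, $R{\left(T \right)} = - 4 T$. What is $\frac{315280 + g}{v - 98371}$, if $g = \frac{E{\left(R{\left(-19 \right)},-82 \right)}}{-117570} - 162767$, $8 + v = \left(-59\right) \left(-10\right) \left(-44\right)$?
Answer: $- \frac{8965476667}{7309268115} \approx -1.2266$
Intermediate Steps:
$v = -25968$ ($v = -8 + \left(-59\right) \left(-10\right) \left(-44\right) = -8 + 590 \left(-44\right) = -8 - 25960 = -25968$)
$g = - \frac{9568258133}{58785}$ ($g = \frac{\left(-4\right) \left(-19\right)}{-117570} - 162767 = 76 \left(- \frac{1}{117570}\right) - 162767 = - \frac{38}{58785} - 162767 = - \frac{9568258133}{58785} \approx -1.6277 \cdot 10^{5}$)
$\frac{315280 + g}{v - 98371} = \frac{315280 - \frac{9568258133}{58785}}{-25968 - 98371} = \frac{8965476667}{58785 \left(-124339\right)} = \frac{8965476667}{58785} \left(- \frac{1}{124339}\right) = - \frac{8965476667}{7309268115}$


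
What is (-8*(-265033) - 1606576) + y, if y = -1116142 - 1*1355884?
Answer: -1958338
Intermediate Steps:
y = -2472026 (y = -1116142 - 1355884 = -2472026)
(-8*(-265033) - 1606576) + y = (-8*(-265033) - 1606576) - 2472026 = (2120264 - 1606576) - 2472026 = 513688 - 2472026 = -1958338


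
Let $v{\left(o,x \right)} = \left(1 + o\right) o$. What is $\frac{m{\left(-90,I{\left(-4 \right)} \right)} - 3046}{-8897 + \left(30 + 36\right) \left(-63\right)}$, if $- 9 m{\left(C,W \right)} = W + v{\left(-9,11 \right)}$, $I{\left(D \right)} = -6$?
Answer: $\frac{1832}{7833} \approx 0.23388$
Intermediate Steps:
$v{\left(o,x \right)} = o \left(1 + o\right)$
$m{\left(C,W \right)} = -8 - \frac{W}{9}$ ($m{\left(C,W \right)} = - \frac{W - 9 \left(1 - 9\right)}{9} = - \frac{W - -72}{9} = - \frac{W + 72}{9} = - \frac{72 + W}{9} = -8 - \frac{W}{9}$)
$\frac{m{\left(-90,I{\left(-4 \right)} \right)} - 3046}{-8897 + \left(30 + 36\right) \left(-63\right)} = \frac{\left(-8 - - \frac{2}{3}\right) - 3046}{-8897 + \left(30 + 36\right) \left(-63\right)} = \frac{\left(-8 + \frac{2}{3}\right) - 3046}{-8897 + 66 \left(-63\right)} = \frac{- \frac{22}{3} - 3046}{-8897 - 4158} = - \frac{9160}{3 \left(-13055\right)} = \left(- \frac{9160}{3}\right) \left(- \frac{1}{13055}\right) = \frac{1832}{7833}$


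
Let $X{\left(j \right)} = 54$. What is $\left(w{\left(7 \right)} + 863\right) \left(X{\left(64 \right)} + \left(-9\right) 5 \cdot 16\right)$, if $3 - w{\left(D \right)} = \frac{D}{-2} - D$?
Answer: $-583749$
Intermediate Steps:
$w{\left(D \right)} = 3 + \frac{3 D}{2}$ ($w{\left(D \right)} = 3 - \left(\frac{D}{-2} - D\right) = 3 - \left(D \left(- \frac{1}{2}\right) - D\right) = 3 - \left(- \frac{D}{2} - D\right) = 3 - - \frac{3 D}{2} = 3 + \frac{3 D}{2}$)
$\left(w{\left(7 \right)} + 863\right) \left(X{\left(64 \right)} + \left(-9\right) 5 \cdot 16\right) = \left(\left(3 + \frac{3}{2} \cdot 7\right) + 863\right) \left(54 + \left(-9\right) 5 \cdot 16\right) = \left(\left(3 + \frac{21}{2}\right) + 863\right) \left(54 - 720\right) = \left(\frac{27}{2} + 863\right) \left(54 - 720\right) = \frac{1753}{2} \left(-666\right) = -583749$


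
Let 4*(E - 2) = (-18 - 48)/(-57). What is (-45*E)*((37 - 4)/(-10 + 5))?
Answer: 25839/38 ≈ 679.97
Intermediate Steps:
E = 87/38 (E = 2 + ((-18 - 48)/(-57))/4 = 2 + (-66*(-1/57))/4 = 2 + (¼)*(22/19) = 2 + 11/38 = 87/38 ≈ 2.2895)
(-45*E)*((37 - 4)/(-10 + 5)) = (-45*87/38)*((37 - 4)/(-10 + 5)) = -129195/(38*(-5)) = -129195*(-1)/(38*5) = -3915/38*(-33/5) = 25839/38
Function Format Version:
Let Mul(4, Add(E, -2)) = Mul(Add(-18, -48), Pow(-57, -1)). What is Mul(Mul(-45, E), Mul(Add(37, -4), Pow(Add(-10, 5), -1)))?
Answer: Rational(25839, 38) ≈ 679.97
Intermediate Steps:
E = Rational(87, 38) (E = Add(2, Mul(Rational(1, 4), Mul(Add(-18, -48), Pow(-57, -1)))) = Add(2, Mul(Rational(1, 4), Mul(-66, Rational(-1, 57)))) = Add(2, Mul(Rational(1, 4), Rational(22, 19))) = Add(2, Rational(11, 38)) = Rational(87, 38) ≈ 2.2895)
Mul(Mul(-45, E), Mul(Add(37, -4), Pow(Add(-10, 5), -1))) = Mul(Mul(-45, Rational(87, 38)), Mul(Add(37, -4), Pow(Add(-10, 5), -1))) = Mul(Rational(-3915, 38), Mul(33, Pow(-5, -1))) = Mul(Rational(-3915, 38), Mul(33, Rational(-1, 5))) = Mul(Rational(-3915, 38), Rational(-33, 5)) = Rational(25839, 38)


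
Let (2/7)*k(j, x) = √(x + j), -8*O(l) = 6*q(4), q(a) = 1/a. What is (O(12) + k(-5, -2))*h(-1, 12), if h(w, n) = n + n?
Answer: -9/2 + 84*I*√7 ≈ -4.5 + 222.24*I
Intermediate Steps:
h(w, n) = 2*n
O(l) = -3/16 (O(l) = -3/(4*4) = -⅛*3/2 = -3/16)
k(j, x) = 7*√(j + x)/2 (k(j, x) = 7*√(x + j)/2 = 7*√(j + x)/2)
(O(12) + k(-5, -2))*h(-1, 12) = (-3/16 + 7*√(-5 - 2)/2)*(2*12) = (-3/16 + 7*√(-7)/2)*24 = (-3/16 + 7*(I*√7)/2)*24 = (-3/16 + 7*I*√7/2)*24 = -9/2 + 84*I*√7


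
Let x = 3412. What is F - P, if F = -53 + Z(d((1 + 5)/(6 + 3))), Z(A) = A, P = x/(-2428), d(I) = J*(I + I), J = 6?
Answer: -26462/607 ≈ -43.595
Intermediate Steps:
d(I) = 12*I (d(I) = 6*(I + I) = 6*(2*I) = 12*I)
P = -853/607 (P = 3412/(-2428) = 3412*(-1/2428) = -853/607 ≈ -1.4053)
F = -45 (F = -53 + 12*((1 + 5)/(6 + 3)) = -53 + 12*(6/9) = -53 + 12*(6*(⅑)) = -53 + 12*(⅔) = -53 + 8 = -45)
F - P = -45 - 1*(-853/607) = -45 + 853/607 = -26462/607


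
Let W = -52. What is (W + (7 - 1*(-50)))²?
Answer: 25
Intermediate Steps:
(W + (7 - 1*(-50)))² = (-52 + (7 - 1*(-50)))² = (-52 + (7 + 50))² = (-52 + 57)² = 5² = 25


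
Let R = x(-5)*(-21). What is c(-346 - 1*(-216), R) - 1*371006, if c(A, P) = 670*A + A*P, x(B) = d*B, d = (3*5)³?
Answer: -46526856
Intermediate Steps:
d = 3375 (d = 15³ = 3375)
x(B) = 3375*B
R = 354375 (R = (3375*(-5))*(-21) = -16875*(-21) = 354375)
c(-346 - 1*(-216), R) - 1*371006 = (-346 - 1*(-216))*(670 + 354375) - 1*371006 = (-346 + 216)*355045 - 371006 = -130*355045 - 371006 = -46155850 - 371006 = -46526856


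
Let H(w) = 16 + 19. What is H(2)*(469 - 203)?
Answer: 9310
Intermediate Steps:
H(w) = 35
H(2)*(469 - 203) = 35*(469 - 203) = 35*266 = 9310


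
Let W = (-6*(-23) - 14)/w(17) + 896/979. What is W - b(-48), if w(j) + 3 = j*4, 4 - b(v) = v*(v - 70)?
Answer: 360353736/63635 ≈ 5662.8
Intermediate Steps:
b(v) = 4 - v*(-70 + v) (b(v) = 4 - v*(v - 70) = 4 - v*(-70 + v))
w(j) = -3 + 4*j (w(j) = -3 + j*4 = -3 + 4*j)
W = 179636/63635 (W = (-6*(-23) - 14)/(-3 + 4*17) + 896/979 = (138 - 14)/(-3 + 68) + 896*(1/979) = 124/65 + 896/979 = 179636/63635 ≈ 2.8229)
W - b(-48) = 179636/63635 - (4 - 1*(-48)**2 + 70*(-48)) = 179636/63635 - (4 - 1*2304 - 3360) = 179636/63635 - (4 - 2304 - 3360) = 179636/63635 - 1*(-5660) = 179636/63635 + 5660 = 360353736/63635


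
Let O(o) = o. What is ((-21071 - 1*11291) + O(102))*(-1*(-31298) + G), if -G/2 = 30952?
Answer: 987349560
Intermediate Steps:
G = -61904 (G = -2*30952 = -61904)
((-21071 - 1*11291) + O(102))*(-1*(-31298) + G) = ((-21071 - 1*11291) + 102)*(-1*(-31298) - 61904) = ((-21071 - 11291) + 102)*(31298 - 61904) = (-32362 + 102)*(-30606) = -32260*(-30606) = 987349560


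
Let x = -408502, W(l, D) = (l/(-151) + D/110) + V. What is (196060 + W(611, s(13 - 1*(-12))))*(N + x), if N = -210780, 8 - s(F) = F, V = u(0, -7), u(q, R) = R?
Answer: -1008305834401473/8305 ≈ -1.2141e+11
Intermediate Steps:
V = -7
s(F) = 8 - F
W(l, D) = -7 - l/151 + D/110 (W(l, D) = (l/(-151) + D/110) - 7 = (l*(-1/151) + D*(1/110)) - 7 = (-l/151 + D/110) - 7 = -7 - l/151 + D/110)
(196060 + W(611, s(13 - 1*(-12))))*(N + x) = (196060 + (-7 - 1/151*611 + (8 - (13 - 1*(-12)))/110))*(-210780 - 408502) = (196060 + (-7 - 611/151 + (8 - (13 + 12))/110))*(-619282) = (196060 + (-7 - 611/151 + (8 - 1*25)/110))*(-619282) = (196060 + (-7 - 611/151 + (8 - 25)/110))*(-619282) = (196060 + (-7 - 611/151 + (1/110)*(-17)))*(-619282) = (196060 + (-7 - 611/151 - 17/110))*(-619282) = (196060 - 186047/16610)*(-619282) = (3256370553/16610)*(-619282) = -1008305834401473/8305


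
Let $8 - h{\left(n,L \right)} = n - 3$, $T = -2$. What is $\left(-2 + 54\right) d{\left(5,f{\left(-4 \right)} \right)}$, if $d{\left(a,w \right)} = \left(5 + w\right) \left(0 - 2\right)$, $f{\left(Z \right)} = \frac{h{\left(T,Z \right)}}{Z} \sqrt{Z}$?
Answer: $-520 + 676 i \approx -520.0 + 676.0 i$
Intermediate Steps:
$h{\left(n,L \right)} = 11 - n$ ($h{\left(n,L \right)} = 8 - \left(n - 3\right) = 8 - \left(-3 + n\right) = 11 - n$)
$f{\left(Z \right)} = \frac{13}{\sqrt{Z}}$ ($f{\left(Z \right)} = \frac{11 - -2}{Z} \sqrt{Z} = \frac{11 + 2}{Z} \sqrt{Z} = \frac{13}{Z} \sqrt{Z} = \frac{13}{\sqrt{Z}}$)
$d{\left(a,w \right)} = -10 - 2 w$ ($d{\left(a,w \right)} = \left(5 + w\right) \left(-2\right) = -10 - 2 w$)
$\left(-2 + 54\right) d{\left(5,f{\left(-4 \right)} \right)} = \left(-2 + 54\right) \left(-10 - 2 \frac{13}{2 i}\right) = 52 \left(-10 - 2 \cdot 13 \left(- \frac{i}{2}\right)\right) = 52 \left(-10 - 2 \left(- \frac{13 i}{2}\right)\right) = 52 \left(-10 + 13 i\right) = -520 + 676 i$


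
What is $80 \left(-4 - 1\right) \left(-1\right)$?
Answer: $400$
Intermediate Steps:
$80 \left(-4 - 1\right) \left(-1\right) = 80 \left(\left(-5\right) \left(-1\right)\right) = 80 \cdot 5 = 400$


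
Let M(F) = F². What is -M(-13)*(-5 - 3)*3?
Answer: 4056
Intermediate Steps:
-M(-13)*(-5 - 3)*3 = -(-13)²*(-5 - 3)*3 = -169*(-8*3) = -169*(-24) = -1*(-4056) = 4056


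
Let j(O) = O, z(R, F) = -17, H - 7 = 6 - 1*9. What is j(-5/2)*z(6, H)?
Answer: 85/2 ≈ 42.500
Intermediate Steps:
H = 4 (H = 7 + (6 - 1*9) = 7 + (6 - 9) = 7 - 3 = 4)
j(-5/2)*z(6, H) = -5/2*(-17) = 85/2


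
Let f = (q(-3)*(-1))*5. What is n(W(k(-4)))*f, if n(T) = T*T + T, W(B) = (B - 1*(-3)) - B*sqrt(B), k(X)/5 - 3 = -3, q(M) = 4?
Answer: -240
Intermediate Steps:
k(X) = 0 (k(X) = 15 + 5*(-3) = 15 - 15 = 0)
W(B) = 3 + B - B**(3/2) (W(B) = (B + 3) - B**(3/2) = (3 + B) - B**(3/2) = 3 + B - B**(3/2))
n(T) = T + T**2 (n(T) = T**2 + T = T + T**2)
f = -20 (f = (4*(-1))*5 = -4*5 = -20)
n(W(k(-4)))*f = ((3 + 0 - 0**(3/2))*(1 + (3 + 0 - 0**(3/2))))*(-20) = ((3 + 0 - 1*0)*(1 + (3 + 0 - 1*0)))*(-20) = ((3 + 0 + 0)*(1 + (3 + 0 + 0)))*(-20) = (3*(1 + 3))*(-20) = (3*4)*(-20) = 12*(-20) = -240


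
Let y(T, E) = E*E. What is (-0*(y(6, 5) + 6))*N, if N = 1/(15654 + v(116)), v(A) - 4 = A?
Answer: 0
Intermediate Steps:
v(A) = 4 + A
y(T, E) = E²
N = 1/15774 (N = 1/(15654 + (4 + 116)) = 1/(15654 + 120) = 1/15774 ≈ 6.3395e-5)
(-0*(y(6, 5) + 6))*N = -0*(5² + 6)*(1/15774) = -0*(25 + 6)*(1/15774) = -0*31*(1/15774) = -4*0*(1/15774) = 0*(1/15774) = 0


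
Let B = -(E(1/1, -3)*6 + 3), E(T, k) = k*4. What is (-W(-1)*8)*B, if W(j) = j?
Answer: 552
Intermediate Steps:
E(T, k) = 4*k
B = 69 (B = -((4*(-3))*6 + 3) = -(-12*6 + 3) = -(-72 + 3) = -1*(-69) = 69)
(-W(-1)*8)*B = -(-1)*8*69 = -1*(-8)*69 = 8*69 = 552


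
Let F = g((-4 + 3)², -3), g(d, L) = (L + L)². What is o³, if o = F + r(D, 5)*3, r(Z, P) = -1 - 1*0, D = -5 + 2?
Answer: 35937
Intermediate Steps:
D = -3
g(d, L) = 4*L² (g(d, L) = (2*L)² = 4*L²)
F = 36 (F = 4*(-3)² = 4*9 = 36)
r(Z, P) = -1 (r(Z, P) = -1 + 0 = -1)
o = 33 (o = 36 - 1*3 = 36 - 3 = 33)
o³ = 33³ = 35937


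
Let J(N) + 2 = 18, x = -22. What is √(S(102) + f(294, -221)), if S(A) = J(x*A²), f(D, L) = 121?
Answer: √137 ≈ 11.705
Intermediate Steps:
J(N) = 16 (J(N) = -2 + 18 = 16)
S(A) = 16
√(S(102) + f(294, -221)) = √(16 + 121) = √137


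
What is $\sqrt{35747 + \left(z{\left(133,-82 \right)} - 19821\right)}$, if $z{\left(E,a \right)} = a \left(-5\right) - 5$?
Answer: $\sqrt{16331} \approx 127.79$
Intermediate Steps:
$z{\left(E,a \right)} = -5 - 5 a$ ($z{\left(E,a \right)} = - 5 a - 5 = -5 - 5 a$)
$\sqrt{35747 + \left(z{\left(133,-82 \right)} - 19821\right)} = \sqrt{35747 - 19416} = \sqrt{16331}$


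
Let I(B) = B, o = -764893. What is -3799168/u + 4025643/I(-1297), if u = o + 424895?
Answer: -681891523909/220488703 ≈ -3092.6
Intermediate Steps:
u = -339998 (u = -764893 + 424895 = -339998)
-3799168/u + 4025643/I(-1297) = -3799168/(-339998) + 4025643/(-1297) = -3799168*(-1/339998) + 4025643*(-1/1297) = 1899584/169999 - 4025643/1297 = -681891523909/220488703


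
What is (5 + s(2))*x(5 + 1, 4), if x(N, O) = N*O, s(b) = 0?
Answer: 120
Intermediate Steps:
(5 + s(2))*x(5 + 1, 4) = (5 + 0)*((5 + 1)*4) = 5*(6*4) = 5*24 = 120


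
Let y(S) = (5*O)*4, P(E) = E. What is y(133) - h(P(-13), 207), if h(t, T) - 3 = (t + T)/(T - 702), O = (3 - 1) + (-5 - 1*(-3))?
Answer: -1291/495 ≈ -2.6081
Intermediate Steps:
O = 0 (O = 2 + (-5 + 3) = 2 - 2 = 0)
h(t, T) = 3 + (T + t)/(-702 + T) (h(t, T) = 3 + (t + T)/(T - 702) = 3 + (T + t)/(-702 + T))
y(S) = 0 (y(S) = (5*0)*4 = 0*4 = 0)
y(133) - h(P(-13), 207) = 0 - (-2106 - 13 + 4*207)/(-702 + 207) = 0 - (-2106 - 13 + 828)/(-495) = 0 - (-1)*(-1291)/495 = 0 - 1*1291/495 = 0 - 1291/495 = -1291/495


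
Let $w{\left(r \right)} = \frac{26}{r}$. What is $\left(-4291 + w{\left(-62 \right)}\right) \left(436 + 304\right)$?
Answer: $- \frac{98445160}{31} \approx -3.1757 \cdot 10^{6}$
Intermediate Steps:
$\left(-4291 + w{\left(-62 \right)}\right) \left(436 + 304\right) = \left(-4291 + \frac{26}{-62}\right) \left(436 + 304\right) = \left(-4291 + 26 \left(- \frac{1}{62}\right)\right) 740 = \left(-4291 - \frac{13}{31}\right) 740 = \left(- \frac{133034}{31}\right) 740 = - \frac{98445160}{31}$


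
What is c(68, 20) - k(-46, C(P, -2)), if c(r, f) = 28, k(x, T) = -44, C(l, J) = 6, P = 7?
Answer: 72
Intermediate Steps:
c(68, 20) - k(-46, C(P, -2)) = 28 - 1*(-44) = 28 + 44 = 72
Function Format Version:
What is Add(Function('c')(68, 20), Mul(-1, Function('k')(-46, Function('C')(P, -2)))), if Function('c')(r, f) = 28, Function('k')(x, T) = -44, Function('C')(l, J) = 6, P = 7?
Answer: 72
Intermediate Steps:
Add(Function('c')(68, 20), Mul(-1, Function('k')(-46, Function('C')(P, -2)))) = Add(28, Mul(-1, -44)) = Add(28, 44) = 72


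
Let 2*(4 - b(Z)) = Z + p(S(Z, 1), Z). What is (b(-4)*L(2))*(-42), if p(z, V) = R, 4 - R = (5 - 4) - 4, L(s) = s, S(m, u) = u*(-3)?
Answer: -210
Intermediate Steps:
S(m, u) = -3*u
R = 7 (R = 4 - ((5 - 4) - 4) = 4 - (1 - 4) = 4 - 1*(-3) = 4 + 3 = 7)
p(z, V) = 7
b(Z) = 1/2 - Z/2 (b(Z) = 4 - (Z + 7)/2 = 4 - (7 + Z)/2 = 4 + (-7/2 - Z/2) = 1/2 - Z/2)
(b(-4)*L(2))*(-42) = ((1/2 - 1/2*(-4))*2)*(-42) = ((1/2 + 2)*2)*(-42) = ((5/2)*2)*(-42) = 5*(-42) = -210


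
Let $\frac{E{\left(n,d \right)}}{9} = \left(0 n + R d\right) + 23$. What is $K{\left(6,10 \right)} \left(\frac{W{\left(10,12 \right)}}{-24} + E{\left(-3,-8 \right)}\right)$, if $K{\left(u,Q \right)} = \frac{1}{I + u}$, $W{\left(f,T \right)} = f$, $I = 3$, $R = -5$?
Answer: $\frac{6799}{108} \approx 62.954$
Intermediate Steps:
$E{\left(n,d \right)} = 207 - 45 d$ ($E{\left(n,d \right)} = 9 \left(\left(0 n - 5 d\right) + 23\right) = 9 \left(\left(0 - 5 d\right) + 23\right) = 9 \left(- 5 d + 23\right) = 9 \left(23 - 5 d\right) = 207 - 45 d$)
$K{\left(u,Q \right)} = \frac{1}{3 + u}$
$K{\left(6,10 \right)} \left(\frac{W{\left(10,12 \right)}}{-24} + E{\left(-3,-8 \right)}\right) = \frac{\frac{10}{-24} + \left(207 - -360\right)}{3 + 6} = \frac{10 \left(- \frac{1}{24}\right) + \left(207 + 360\right)}{9} = \frac{- \frac{5}{12} + 567}{9} = \frac{1}{9} \cdot \frac{6799}{12} = \frac{6799}{108}$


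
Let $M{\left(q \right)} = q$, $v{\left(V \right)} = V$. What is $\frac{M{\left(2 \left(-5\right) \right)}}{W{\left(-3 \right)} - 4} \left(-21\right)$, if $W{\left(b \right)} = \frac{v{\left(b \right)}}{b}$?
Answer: $-70$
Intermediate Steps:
$W{\left(b \right)} = 1$ ($W{\left(b \right)} = \frac{b}{b} = 1$)
$\frac{M{\left(2 \left(-5\right) \right)}}{W{\left(-3 \right)} - 4} \left(-21\right) = \frac{2 \left(-5\right)}{1 - 4} \left(-21\right) = - \frac{10}{-3} \left(-21\right) = \left(-10\right) \left(- \frac{1}{3}\right) \left(-21\right) = \frac{10}{3} \left(-21\right) = -70$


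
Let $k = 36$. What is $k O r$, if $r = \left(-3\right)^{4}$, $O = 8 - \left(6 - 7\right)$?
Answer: $26244$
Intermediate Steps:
$O = 9$ ($O = 8 - \left(6 - 7\right) = 8 - -1 = 8 + 1 = 9$)
$r = 81$
$k O r = 36 \cdot 9 \cdot 81 = 324 \cdot 81 = 26244$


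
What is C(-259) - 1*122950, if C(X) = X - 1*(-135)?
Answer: -123074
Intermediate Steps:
C(X) = 135 + X (C(X) = X + 135 = 135 + X)
C(-259) - 1*122950 = (135 - 259) - 1*122950 = -124 - 122950 = -123074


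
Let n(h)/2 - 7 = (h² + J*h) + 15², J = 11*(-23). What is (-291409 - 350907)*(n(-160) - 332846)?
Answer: 128605794152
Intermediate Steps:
J = -253
n(h) = 464 - 506*h + 2*h² (n(h) = 14 + 2*((h² - 253*h) + 15²) = 14 + 2*((h² - 253*h) + 225) = 14 + 2*(225 + h² - 253*h) = 14 + (450 - 506*h + 2*h²) = 464 - 506*h + 2*h²)
(-291409 - 350907)*(n(-160) - 332846) = (-291409 - 350907)*((464 - 506*(-160) + 2*(-160)²) - 332846) = -642316*((464 + 80960 + 2*25600) - 332846) = -642316*((464 + 80960 + 51200) - 332846) = -642316*(132624 - 332846) = -642316*(-200222) = 128605794152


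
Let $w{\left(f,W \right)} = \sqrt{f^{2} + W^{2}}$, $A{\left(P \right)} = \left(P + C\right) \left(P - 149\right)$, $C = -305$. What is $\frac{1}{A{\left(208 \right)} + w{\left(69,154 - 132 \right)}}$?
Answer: $- \frac{5723}{32747484} - \frac{\sqrt{5245}}{32747484} \approx -0.00017697$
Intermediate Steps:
$A{\left(P \right)} = \left(-305 + P\right) \left(-149 + P\right)$ ($A{\left(P \right)} = \left(P - 305\right) \left(P - 149\right) = \left(-305 + P\right) \left(-149 + P\right)$)
$w{\left(f,W \right)} = \sqrt{W^{2} + f^{2}}$
$\frac{1}{A{\left(208 \right)} + w{\left(69,154 - 132 \right)}} = \frac{1}{\left(45445 + 208^{2} - 94432\right) + \sqrt{\left(154 - 132\right)^{2} + 69^{2}}} = \frac{1}{\left(45445 + 43264 - 94432\right) + \sqrt{\left(154 - 132\right)^{2} + 4761}} = \frac{1}{-5723 + \sqrt{22^{2} + 4761}} = \frac{1}{-5723 + \sqrt{484 + 4761}} = \frac{1}{-5723 + \sqrt{5245}}$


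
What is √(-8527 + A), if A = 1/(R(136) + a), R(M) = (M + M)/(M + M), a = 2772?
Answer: I*√65568611010/2773 ≈ 92.342*I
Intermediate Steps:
R(M) = 1 (R(M) = (2*M)/((2*M)) = (2*M)*(1/(2*M)) = 1)
A = 1/2773 (A = 1/(1 + 2772) = 1/2773 ≈ 0.00036062)
√(-8527 + A) = √(-8527 + 1/2773) = √(-23645370/2773) = I*√65568611010/2773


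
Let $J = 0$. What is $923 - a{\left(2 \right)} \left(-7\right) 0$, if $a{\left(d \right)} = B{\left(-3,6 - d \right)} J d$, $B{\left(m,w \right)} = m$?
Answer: $923$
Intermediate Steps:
$a{\left(d \right)} = 0$ ($a{\left(d \right)} = \left(-3\right) 0 d = 0 d = 0$)
$923 - a{\left(2 \right)} \left(-7\right) 0 = 923 - 0 \left(-7\right) 0 = 923 - 0 \cdot 0 = 923 - 0 = 923 + 0 = 923$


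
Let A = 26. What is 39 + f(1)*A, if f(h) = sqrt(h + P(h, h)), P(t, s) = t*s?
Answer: 39 + 26*sqrt(2) ≈ 75.770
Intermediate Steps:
P(t, s) = s*t
f(h) = sqrt(h + h**2) (f(h) = sqrt(h + h*h) = sqrt(h + h**2))
39 + f(1)*A = 39 + sqrt(1*(1 + 1))*26 = 39 + sqrt(1*2)*26 = 39 + sqrt(2)*26 = 39 + 26*sqrt(2)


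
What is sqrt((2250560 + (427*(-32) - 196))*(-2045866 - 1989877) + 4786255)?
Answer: I*sqrt(9026741581845) ≈ 3.0045e+6*I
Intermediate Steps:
sqrt((2250560 + (427*(-32) - 196))*(-2045866 - 1989877) + 4786255) = sqrt((2250560 + (-13664 - 196))*(-4035743) + 4786255) = sqrt((2250560 - 13860)*(-4035743) + 4786255) = sqrt(2236700*(-4035743) + 4786255) = sqrt(-9026746368100 + 4786255) = sqrt(-9026741581845) = I*sqrt(9026741581845)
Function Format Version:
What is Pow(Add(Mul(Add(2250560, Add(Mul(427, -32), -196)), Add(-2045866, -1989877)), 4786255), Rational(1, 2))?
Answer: Mul(I, Pow(9026741581845, Rational(1, 2))) ≈ Mul(3.0045e+6, I)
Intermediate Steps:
Pow(Add(Mul(Add(2250560, Add(Mul(427, -32), -196)), Add(-2045866, -1989877)), 4786255), Rational(1, 2)) = Pow(Add(Mul(Add(2250560, Add(-13664, -196)), -4035743), 4786255), Rational(1, 2)) = Pow(Add(Mul(Add(2250560, -13860), -4035743), 4786255), Rational(1, 2)) = Pow(Add(Mul(2236700, -4035743), 4786255), Rational(1, 2)) = Pow(Add(-9026746368100, 4786255), Rational(1, 2)) = Pow(-9026741581845, Rational(1, 2)) = Mul(I, Pow(9026741581845, Rational(1, 2)))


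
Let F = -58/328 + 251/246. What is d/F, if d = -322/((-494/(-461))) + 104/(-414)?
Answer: -2521760924/7072845 ≈ -356.54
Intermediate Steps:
F = 415/492 (F = -58*1/328 + 251*(1/246) = -29/164 + 251/246 = 415/492 ≈ 0.84350)
d = -15376591/51129 (d = -322/((-494*(-1/461))) + 104*(-1/414) = -322/494/461 - 52/207 = -322*461/494 - 52/207 = -74221/247 - 52/207 = -15376591/51129 ≈ -300.74)
d/F = -15376591/(51129*415/492) = -15376591/51129*492/415 = -2521760924/7072845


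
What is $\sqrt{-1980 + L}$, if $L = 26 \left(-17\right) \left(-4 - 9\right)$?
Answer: $\sqrt{3766} \approx 61.368$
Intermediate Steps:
$L = 5746$ ($L = - 442 \left(-4 - 9\right) = \left(-442\right) \left(-13\right) = 5746$)
$\sqrt{-1980 + L} = \sqrt{-1980 + 5746} = \sqrt{3766}$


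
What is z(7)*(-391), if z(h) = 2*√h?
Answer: -782*√7 ≈ -2069.0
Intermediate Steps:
z(7)*(-391) = (2*√7)*(-391) = -782*√7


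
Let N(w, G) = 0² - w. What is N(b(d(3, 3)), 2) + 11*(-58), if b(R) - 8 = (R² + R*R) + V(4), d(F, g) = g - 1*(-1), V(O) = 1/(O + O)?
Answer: -5425/8 ≈ -678.13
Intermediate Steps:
V(O) = 1/(2*O)
d(F, g) = 1 + g (d(F, g) = g + 1 = 1 + g)
b(R) = 65/8 + 2*R² (b(R) = 8 + ((R² + R*R) + (½)/4) = 8 + ((R² + R²) + (½)*(¼)) = 8 + (2*R² + ⅛) = 8 + (⅛ + 2*R²) = 65/8 + 2*R²)
N(w, G) = -w (N(w, G) = 0 - w = -w)
N(b(d(3, 3)), 2) + 11*(-58) = -(65/8 + 2*(1 + 3)²) + 11*(-58) = -(65/8 + 2*4²) - 638 = -(65/8 + 2*16) - 638 = -(65/8 + 32) - 638 = -1*321/8 - 638 = -321/8 - 638 = -5425/8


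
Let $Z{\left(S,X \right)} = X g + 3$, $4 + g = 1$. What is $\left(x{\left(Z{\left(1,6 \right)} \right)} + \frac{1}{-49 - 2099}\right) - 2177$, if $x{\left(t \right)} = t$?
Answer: $- \frac{4708417}{2148} \approx -2192.0$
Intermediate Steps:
$g = -3$ ($g = -4 + 1 = -3$)
$Z{\left(S,X \right)} = 3 - 3 X$ ($Z{\left(S,X \right)} = X \left(-3\right) + 3 = - 3 X + 3 = 3 - 3 X$)
$\left(x{\left(Z{\left(1,6 \right)} \right)} + \frac{1}{-49 - 2099}\right) - 2177 = \left(\left(3 - 18\right) + \frac{1}{-49 - 2099}\right) - 2177 = \left(\left(3 - 18\right) + \frac{1}{-2148}\right) - 2177 = \left(-15 - \frac{1}{2148}\right) - 2177 = - \frac{32221}{2148} - 2177 = - \frac{4708417}{2148}$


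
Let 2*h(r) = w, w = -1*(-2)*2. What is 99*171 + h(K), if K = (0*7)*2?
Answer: 16931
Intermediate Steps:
K = 0 (K = 0*2 = 0)
w = 4 (w = 2*2 = 4)
h(r) = 2 (h(r) = (½)*4 = 2)
99*171 + h(K) = 99*171 + 2 = 16929 + 2 = 16931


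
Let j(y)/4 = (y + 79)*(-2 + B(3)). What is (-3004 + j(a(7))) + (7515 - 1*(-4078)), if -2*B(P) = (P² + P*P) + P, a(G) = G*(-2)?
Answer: 5339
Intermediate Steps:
a(G) = -2*G
B(P) = -P² - P/2 (B(P) = -((P² + P*P) + P)/2 = -((P² + P²) + P)/2 = -(2*P² + P)/2 = -(P + 2*P²)/2 = -P² - P/2)
j(y) = -3950 - 50*y (j(y) = 4*((y + 79)*(-2 - 1*3*(½ + 3))) = 4*((79 + y)*(-2 - 1*3*7/2)) = 4*((79 + y)*(-2 - 21/2)) = 4*((79 + y)*(-25/2)) = 4*(-1975/2 - 25*y/2) = -3950 - 50*y)
(-3004 + j(a(7))) + (7515 - 1*(-4078)) = (-3004 + (-3950 - (-100)*7)) + (7515 - 1*(-4078)) = (-3004 + (-3950 - 50*(-14))) + (7515 + 4078) = (-3004 + (-3950 + 700)) + 11593 = (-3004 - 3250) + 11593 = -6254 + 11593 = 5339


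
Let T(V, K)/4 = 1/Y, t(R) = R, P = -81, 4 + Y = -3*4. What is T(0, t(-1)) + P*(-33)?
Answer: 10691/4 ≈ 2672.8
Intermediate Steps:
Y = -16 (Y = -4 - 3*4 = -4 - 12 = -16)
T(V, K) = -1/4 (T(V, K) = 4/(-16) = 4*(-1/16) = -1/4)
T(0, t(-1)) + P*(-33) = -1/4 - 81*(-33) = -1/4 + 2673 = 10691/4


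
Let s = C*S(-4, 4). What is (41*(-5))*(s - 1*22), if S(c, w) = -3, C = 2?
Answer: 5740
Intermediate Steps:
s = -6 (s = 2*(-3) = -6)
(41*(-5))*(s - 1*22) = (41*(-5))*(-6 - 1*22) = -205*(-6 - 22) = -205*(-28) = 5740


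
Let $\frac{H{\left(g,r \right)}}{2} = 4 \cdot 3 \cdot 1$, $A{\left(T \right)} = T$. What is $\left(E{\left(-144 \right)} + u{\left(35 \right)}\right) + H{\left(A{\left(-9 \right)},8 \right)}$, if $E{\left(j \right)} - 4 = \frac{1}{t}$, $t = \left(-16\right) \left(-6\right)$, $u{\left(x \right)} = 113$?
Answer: $\frac{13537}{96} \approx 141.01$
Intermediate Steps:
$t = 96$
$E{\left(j \right)} = \frac{385}{96}$ ($E{\left(j \right)} = 4 + \frac{1}{96} = \frac{385}{96}$)
$H{\left(g,r \right)} = 24$ ($H{\left(g,r \right)} = 2 \cdot 4 \cdot 3 \cdot 1 = 2 \cdot 12 \cdot 1 = 2 \cdot 12 = 24$)
$\left(E{\left(-144 \right)} + u{\left(35 \right)}\right) + H{\left(A{\left(-9 \right)},8 \right)} = \left(\frac{385}{96} + 113\right) + 24 = \frac{11233}{96} + 24 = \frac{13537}{96}$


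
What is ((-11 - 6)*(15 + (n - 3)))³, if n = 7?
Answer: -33698267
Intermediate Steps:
((-11 - 6)*(15 + (n - 3)))³ = ((-11 - 6)*(15 + (7 - 3)))³ = (-17*(15 + 4))³ = (-17*19)³ = (-323)³ = -33698267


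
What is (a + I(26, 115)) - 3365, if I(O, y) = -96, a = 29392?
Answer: 25931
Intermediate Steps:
(a + I(26, 115)) - 3365 = (29392 - 96) - 3365 = 29296 - 3365 = 25931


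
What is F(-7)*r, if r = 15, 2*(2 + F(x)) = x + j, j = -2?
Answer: -195/2 ≈ -97.500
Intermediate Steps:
F(x) = -3 + x/2 (F(x) = -2 + (x - 2)/2 = -2 + (-2 + x)/2 = -2 + (-1 + x/2) = -3 + x/2)
F(-7)*r = (-3 + (½)*(-7))*15 = (-3 - 7/2)*15 = -13/2*15 = -195/2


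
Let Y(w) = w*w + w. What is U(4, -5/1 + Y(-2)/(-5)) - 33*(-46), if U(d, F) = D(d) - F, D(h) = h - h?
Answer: 7617/5 ≈ 1523.4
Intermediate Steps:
D(h) = 0
Y(w) = w + w² (Y(w) = w² + w = w + w²)
U(d, F) = -F (U(d, F) = 0 - F = -F)
U(4, -5/1 + Y(-2)/(-5)) - 33*(-46) = -(-5/1 - 2*(1 - 2)/(-5)) - 33*(-46) = -(-5*1 - 2*(-1)*(-⅕)) + 1518 = -(-5 + 2*(-⅕)) + 1518 = -(-5 - ⅖) + 1518 = -1*(-27/5) + 1518 = 27/5 + 1518 = 7617/5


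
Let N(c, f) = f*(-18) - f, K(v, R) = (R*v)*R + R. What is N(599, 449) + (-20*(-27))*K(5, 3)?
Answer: 17389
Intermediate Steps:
K(v, R) = R + v*R**2 (K(v, R) = v*R**2 + R = R + v*R**2)
N(c, f) = -19*f (N(c, f) = -18*f - f = -19*f)
N(599, 449) + (-20*(-27))*K(5, 3) = -19*449 + (-20*(-27))*(3*(1 + 3*5)) = -8531 + 540*(3*(1 + 15)) = -8531 + 540*(3*16) = -8531 + 540*48 = -8531 + 25920 = 17389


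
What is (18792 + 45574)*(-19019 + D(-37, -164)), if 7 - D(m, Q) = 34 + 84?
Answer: -1231321580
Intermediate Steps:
D(m, Q) = -111 (D(m, Q) = 7 - (34 + 84) = 7 - 1*118 = 7 - 118 = -111)
(18792 + 45574)*(-19019 + D(-37, -164)) = (18792 + 45574)*(-19019 - 111) = 64366*(-19130) = -1231321580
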